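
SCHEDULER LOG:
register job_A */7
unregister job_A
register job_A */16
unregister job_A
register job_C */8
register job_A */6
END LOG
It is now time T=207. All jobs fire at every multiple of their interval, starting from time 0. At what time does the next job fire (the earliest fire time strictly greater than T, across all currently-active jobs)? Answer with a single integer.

Answer: 208

Derivation:
Op 1: register job_A */7 -> active={job_A:*/7}
Op 2: unregister job_A -> active={}
Op 3: register job_A */16 -> active={job_A:*/16}
Op 4: unregister job_A -> active={}
Op 5: register job_C */8 -> active={job_C:*/8}
Op 6: register job_A */6 -> active={job_A:*/6, job_C:*/8}
  job_A: interval 6, next fire after T=207 is 210
  job_C: interval 8, next fire after T=207 is 208
Earliest fire time = 208 (job job_C)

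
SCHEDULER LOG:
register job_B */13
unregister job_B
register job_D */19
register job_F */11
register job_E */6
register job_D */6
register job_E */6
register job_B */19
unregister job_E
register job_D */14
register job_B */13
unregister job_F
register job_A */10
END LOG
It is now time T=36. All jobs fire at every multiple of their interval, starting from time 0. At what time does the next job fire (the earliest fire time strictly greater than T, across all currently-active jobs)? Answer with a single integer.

Op 1: register job_B */13 -> active={job_B:*/13}
Op 2: unregister job_B -> active={}
Op 3: register job_D */19 -> active={job_D:*/19}
Op 4: register job_F */11 -> active={job_D:*/19, job_F:*/11}
Op 5: register job_E */6 -> active={job_D:*/19, job_E:*/6, job_F:*/11}
Op 6: register job_D */6 -> active={job_D:*/6, job_E:*/6, job_F:*/11}
Op 7: register job_E */6 -> active={job_D:*/6, job_E:*/6, job_F:*/11}
Op 8: register job_B */19 -> active={job_B:*/19, job_D:*/6, job_E:*/6, job_F:*/11}
Op 9: unregister job_E -> active={job_B:*/19, job_D:*/6, job_F:*/11}
Op 10: register job_D */14 -> active={job_B:*/19, job_D:*/14, job_F:*/11}
Op 11: register job_B */13 -> active={job_B:*/13, job_D:*/14, job_F:*/11}
Op 12: unregister job_F -> active={job_B:*/13, job_D:*/14}
Op 13: register job_A */10 -> active={job_A:*/10, job_B:*/13, job_D:*/14}
  job_A: interval 10, next fire after T=36 is 40
  job_B: interval 13, next fire after T=36 is 39
  job_D: interval 14, next fire after T=36 is 42
Earliest fire time = 39 (job job_B)

Answer: 39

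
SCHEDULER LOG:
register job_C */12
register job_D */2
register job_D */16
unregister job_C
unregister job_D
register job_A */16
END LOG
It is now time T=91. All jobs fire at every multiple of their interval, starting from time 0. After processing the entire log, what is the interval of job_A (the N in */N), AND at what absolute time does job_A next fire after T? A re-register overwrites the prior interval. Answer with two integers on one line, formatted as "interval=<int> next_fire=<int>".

Answer: interval=16 next_fire=96

Derivation:
Op 1: register job_C */12 -> active={job_C:*/12}
Op 2: register job_D */2 -> active={job_C:*/12, job_D:*/2}
Op 3: register job_D */16 -> active={job_C:*/12, job_D:*/16}
Op 4: unregister job_C -> active={job_D:*/16}
Op 5: unregister job_D -> active={}
Op 6: register job_A */16 -> active={job_A:*/16}
Final interval of job_A = 16
Next fire of job_A after T=91: (91//16+1)*16 = 96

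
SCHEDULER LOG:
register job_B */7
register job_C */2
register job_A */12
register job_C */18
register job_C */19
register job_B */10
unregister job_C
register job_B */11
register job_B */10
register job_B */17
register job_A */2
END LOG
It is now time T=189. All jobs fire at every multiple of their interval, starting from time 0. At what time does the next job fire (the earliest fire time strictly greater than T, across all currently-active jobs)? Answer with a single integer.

Op 1: register job_B */7 -> active={job_B:*/7}
Op 2: register job_C */2 -> active={job_B:*/7, job_C:*/2}
Op 3: register job_A */12 -> active={job_A:*/12, job_B:*/7, job_C:*/2}
Op 4: register job_C */18 -> active={job_A:*/12, job_B:*/7, job_C:*/18}
Op 5: register job_C */19 -> active={job_A:*/12, job_B:*/7, job_C:*/19}
Op 6: register job_B */10 -> active={job_A:*/12, job_B:*/10, job_C:*/19}
Op 7: unregister job_C -> active={job_A:*/12, job_B:*/10}
Op 8: register job_B */11 -> active={job_A:*/12, job_B:*/11}
Op 9: register job_B */10 -> active={job_A:*/12, job_B:*/10}
Op 10: register job_B */17 -> active={job_A:*/12, job_B:*/17}
Op 11: register job_A */2 -> active={job_A:*/2, job_B:*/17}
  job_A: interval 2, next fire after T=189 is 190
  job_B: interval 17, next fire after T=189 is 204
Earliest fire time = 190 (job job_A)

Answer: 190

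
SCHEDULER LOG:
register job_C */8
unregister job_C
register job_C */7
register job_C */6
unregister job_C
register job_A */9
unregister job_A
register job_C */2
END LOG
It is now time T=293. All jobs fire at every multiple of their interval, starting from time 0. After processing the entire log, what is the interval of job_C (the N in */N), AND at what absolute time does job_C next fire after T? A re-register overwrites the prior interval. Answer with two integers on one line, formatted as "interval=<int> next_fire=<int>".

Op 1: register job_C */8 -> active={job_C:*/8}
Op 2: unregister job_C -> active={}
Op 3: register job_C */7 -> active={job_C:*/7}
Op 4: register job_C */6 -> active={job_C:*/6}
Op 5: unregister job_C -> active={}
Op 6: register job_A */9 -> active={job_A:*/9}
Op 7: unregister job_A -> active={}
Op 8: register job_C */2 -> active={job_C:*/2}
Final interval of job_C = 2
Next fire of job_C after T=293: (293//2+1)*2 = 294

Answer: interval=2 next_fire=294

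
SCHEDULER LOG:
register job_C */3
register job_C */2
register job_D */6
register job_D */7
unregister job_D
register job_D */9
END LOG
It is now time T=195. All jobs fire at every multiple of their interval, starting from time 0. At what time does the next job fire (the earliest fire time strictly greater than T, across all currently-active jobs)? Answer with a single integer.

Op 1: register job_C */3 -> active={job_C:*/3}
Op 2: register job_C */2 -> active={job_C:*/2}
Op 3: register job_D */6 -> active={job_C:*/2, job_D:*/6}
Op 4: register job_D */7 -> active={job_C:*/2, job_D:*/7}
Op 5: unregister job_D -> active={job_C:*/2}
Op 6: register job_D */9 -> active={job_C:*/2, job_D:*/9}
  job_C: interval 2, next fire after T=195 is 196
  job_D: interval 9, next fire after T=195 is 198
Earliest fire time = 196 (job job_C)

Answer: 196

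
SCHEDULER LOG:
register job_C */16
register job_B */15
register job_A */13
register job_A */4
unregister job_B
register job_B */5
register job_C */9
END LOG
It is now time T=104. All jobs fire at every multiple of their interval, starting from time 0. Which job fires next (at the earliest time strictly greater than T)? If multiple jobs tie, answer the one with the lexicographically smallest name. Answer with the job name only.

Op 1: register job_C */16 -> active={job_C:*/16}
Op 2: register job_B */15 -> active={job_B:*/15, job_C:*/16}
Op 3: register job_A */13 -> active={job_A:*/13, job_B:*/15, job_C:*/16}
Op 4: register job_A */4 -> active={job_A:*/4, job_B:*/15, job_C:*/16}
Op 5: unregister job_B -> active={job_A:*/4, job_C:*/16}
Op 6: register job_B */5 -> active={job_A:*/4, job_B:*/5, job_C:*/16}
Op 7: register job_C */9 -> active={job_A:*/4, job_B:*/5, job_C:*/9}
  job_A: interval 4, next fire after T=104 is 108
  job_B: interval 5, next fire after T=104 is 105
  job_C: interval 9, next fire after T=104 is 108
Earliest = 105, winner (lex tiebreak) = job_B

Answer: job_B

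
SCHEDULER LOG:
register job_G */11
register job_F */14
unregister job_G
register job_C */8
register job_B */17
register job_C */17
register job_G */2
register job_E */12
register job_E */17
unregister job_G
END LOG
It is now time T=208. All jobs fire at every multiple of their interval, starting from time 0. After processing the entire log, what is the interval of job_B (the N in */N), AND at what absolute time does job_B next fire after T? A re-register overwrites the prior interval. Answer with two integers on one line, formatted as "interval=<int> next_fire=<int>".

Answer: interval=17 next_fire=221

Derivation:
Op 1: register job_G */11 -> active={job_G:*/11}
Op 2: register job_F */14 -> active={job_F:*/14, job_G:*/11}
Op 3: unregister job_G -> active={job_F:*/14}
Op 4: register job_C */8 -> active={job_C:*/8, job_F:*/14}
Op 5: register job_B */17 -> active={job_B:*/17, job_C:*/8, job_F:*/14}
Op 6: register job_C */17 -> active={job_B:*/17, job_C:*/17, job_F:*/14}
Op 7: register job_G */2 -> active={job_B:*/17, job_C:*/17, job_F:*/14, job_G:*/2}
Op 8: register job_E */12 -> active={job_B:*/17, job_C:*/17, job_E:*/12, job_F:*/14, job_G:*/2}
Op 9: register job_E */17 -> active={job_B:*/17, job_C:*/17, job_E:*/17, job_F:*/14, job_G:*/2}
Op 10: unregister job_G -> active={job_B:*/17, job_C:*/17, job_E:*/17, job_F:*/14}
Final interval of job_B = 17
Next fire of job_B after T=208: (208//17+1)*17 = 221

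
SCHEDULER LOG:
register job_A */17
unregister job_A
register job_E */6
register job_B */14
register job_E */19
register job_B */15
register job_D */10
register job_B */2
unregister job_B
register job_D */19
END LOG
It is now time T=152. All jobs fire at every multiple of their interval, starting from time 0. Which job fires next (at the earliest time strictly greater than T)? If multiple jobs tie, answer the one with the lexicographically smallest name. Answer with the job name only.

Op 1: register job_A */17 -> active={job_A:*/17}
Op 2: unregister job_A -> active={}
Op 3: register job_E */6 -> active={job_E:*/6}
Op 4: register job_B */14 -> active={job_B:*/14, job_E:*/6}
Op 5: register job_E */19 -> active={job_B:*/14, job_E:*/19}
Op 6: register job_B */15 -> active={job_B:*/15, job_E:*/19}
Op 7: register job_D */10 -> active={job_B:*/15, job_D:*/10, job_E:*/19}
Op 8: register job_B */2 -> active={job_B:*/2, job_D:*/10, job_E:*/19}
Op 9: unregister job_B -> active={job_D:*/10, job_E:*/19}
Op 10: register job_D */19 -> active={job_D:*/19, job_E:*/19}
  job_D: interval 19, next fire after T=152 is 171
  job_E: interval 19, next fire after T=152 is 171
Earliest = 171, winner (lex tiebreak) = job_D

Answer: job_D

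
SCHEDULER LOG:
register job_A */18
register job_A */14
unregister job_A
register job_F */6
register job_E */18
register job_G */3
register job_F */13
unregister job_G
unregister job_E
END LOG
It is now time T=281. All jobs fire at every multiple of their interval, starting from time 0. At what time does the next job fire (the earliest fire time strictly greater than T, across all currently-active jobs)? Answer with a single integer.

Op 1: register job_A */18 -> active={job_A:*/18}
Op 2: register job_A */14 -> active={job_A:*/14}
Op 3: unregister job_A -> active={}
Op 4: register job_F */6 -> active={job_F:*/6}
Op 5: register job_E */18 -> active={job_E:*/18, job_F:*/6}
Op 6: register job_G */3 -> active={job_E:*/18, job_F:*/6, job_G:*/3}
Op 7: register job_F */13 -> active={job_E:*/18, job_F:*/13, job_G:*/3}
Op 8: unregister job_G -> active={job_E:*/18, job_F:*/13}
Op 9: unregister job_E -> active={job_F:*/13}
  job_F: interval 13, next fire after T=281 is 286
Earliest fire time = 286 (job job_F)

Answer: 286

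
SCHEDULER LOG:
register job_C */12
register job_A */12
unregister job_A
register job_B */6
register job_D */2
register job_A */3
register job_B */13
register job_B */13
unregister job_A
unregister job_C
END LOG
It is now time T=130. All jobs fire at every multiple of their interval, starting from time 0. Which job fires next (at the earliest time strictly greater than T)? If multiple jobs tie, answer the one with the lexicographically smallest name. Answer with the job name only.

Op 1: register job_C */12 -> active={job_C:*/12}
Op 2: register job_A */12 -> active={job_A:*/12, job_C:*/12}
Op 3: unregister job_A -> active={job_C:*/12}
Op 4: register job_B */6 -> active={job_B:*/6, job_C:*/12}
Op 5: register job_D */2 -> active={job_B:*/6, job_C:*/12, job_D:*/2}
Op 6: register job_A */3 -> active={job_A:*/3, job_B:*/6, job_C:*/12, job_D:*/2}
Op 7: register job_B */13 -> active={job_A:*/3, job_B:*/13, job_C:*/12, job_D:*/2}
Op 8: register job_B */13 -> active={job_A:*/3, job_B:*/13, job_C:*/12, job_D:*/2}
Op 9: unregister job_A -> active={job_B:*/13, job_C:*/12, job_D:*/2}
Op 10: unregister job_C -> active={job_B:*/13, job_D:*/2}
  job_B: interval 13, next fire after T=130 is 143
  job_D: interval 2, next fire after T=130 is 132
Earliest = 132, winner (lex tiebreak) = job_D

Answer: job_D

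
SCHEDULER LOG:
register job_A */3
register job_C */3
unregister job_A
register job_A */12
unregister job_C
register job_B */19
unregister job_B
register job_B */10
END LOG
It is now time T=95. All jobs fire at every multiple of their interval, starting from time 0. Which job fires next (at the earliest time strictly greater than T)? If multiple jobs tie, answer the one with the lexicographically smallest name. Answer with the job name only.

Answer: job_A

Derivation:
Op 1: register job_A */3 -> active={job_A:*/3}
Op 2: register job_C */3 -> active={job_A:*/3, job_C:*/3}
Op 3: unregister job_A -> active={job_C:*/3}
Op 4: register job_A */12 -> active={job_A:*/12, job_C:*/3}
Op 5: unregister job_C -> active={job_A:*/12}
Op 6: register job_B */19 -> active={job_A:*/12, job_B:*/19}
Op 7: unregister job_B -> active={job_A:*/12}
Op 8: register job_B */10 -> active={job_A:*/12, job_B:*/10}
  job_A: interval 12, next fire after T=95 is 96
  job_B: interval 10, next fire after T=95 is 100
Earliest = 96, winner (lex tiebreak) = job_A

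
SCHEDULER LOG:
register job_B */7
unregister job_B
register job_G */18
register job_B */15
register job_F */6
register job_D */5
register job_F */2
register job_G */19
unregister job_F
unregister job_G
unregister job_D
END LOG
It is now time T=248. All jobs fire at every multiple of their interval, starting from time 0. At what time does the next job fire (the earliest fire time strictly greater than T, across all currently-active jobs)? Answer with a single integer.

Answer: 255

Derivation:
Op 1: register job_B */7 -> active={job_B:*/7}
Op 2: unregister job_B -> active={}
Op 3: register job_G */18 -> active={job_G:*/18}
Op 4: register job_B */15 -> active={job_B:*/15, job_G:*/18}
Op 5: register job_F */6 -> active={job_B:*/15, job_F:*/6, job_G:*/18}
Op 6: register job_D */5 -> active={job_B:*/15, job_D:*/5, job_F:*/6, job_G:*/18}
Op 7: register job_F */2 -> active={job_B:*/15, job_D:*/5, job_F:*/2, job_G:*/18}
Op 8: register job_G */19 -> active={job_B:*/15, job_D:*/5, job_F:*/2, job_G:*/19}
Op 9: unregister job_F -> active={job_B:*/15, job_D:*/5, job_G:*/19}
Op 10: unregister job_G -> active={job_B:*/15, job_D:*/5}
Op 11: unregister job_D -> active={job_B:*/15}
  job_B: interval 15, next fire after T=248 is 255
Earliest fire time = 255 (job job_B)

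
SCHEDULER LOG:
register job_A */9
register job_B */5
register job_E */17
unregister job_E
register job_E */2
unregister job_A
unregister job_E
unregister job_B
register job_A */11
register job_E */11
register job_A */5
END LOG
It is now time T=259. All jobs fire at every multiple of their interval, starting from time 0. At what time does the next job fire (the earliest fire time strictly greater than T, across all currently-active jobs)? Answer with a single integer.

Op 1: register job_A */9 -> active={job_A:*/9}
Op 2: register job_B */5 -> active={job_A:*/9, job_B:*/5}
Op 3: register job_E */17 -> active={job_A:*/9, job_B:*/5, job_E:*/17}
Op 4: unregister job_E -> active={job_A:*/9, job_B:*/5}
Op 5: register job_E */2 -> active={job_A:*/9, job_B:*/5, job_E:*/2}
Op 6: unregister job_A -> active={job_B:*/5, job_E:*/2}
Op 7: unregister job_E -> active={job_B:*/5}
Op 8: unregister job_B -> active={}
Op 9: register job_A */11 -> active={job_A:*/11}
Op 10: register job_E */11 -> active={job_A:*/11, job_E:*/11}
Op 11: register job_A */5 -> active={job_A:*/5, job_E:*/11}
  job_A: interval 5, next fire after T=259 is 260
  job_E: interval 11, next fire after T=259 is 264
Earliest fire time = 260 (job job_A)

Answer: 260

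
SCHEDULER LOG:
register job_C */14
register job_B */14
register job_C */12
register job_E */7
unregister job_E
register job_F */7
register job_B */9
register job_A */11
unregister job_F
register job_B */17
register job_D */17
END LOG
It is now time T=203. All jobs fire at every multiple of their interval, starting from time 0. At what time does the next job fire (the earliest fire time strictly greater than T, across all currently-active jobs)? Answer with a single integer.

Op 1: register job_C */14 -> active={job_C:*/14}
Op 2: register job_B */14 -> active={job_B:*/14, job_C:*/14}
Op 3: register job_C */12 -> active={job_B:*/14, job_C:*/12}
Op 4: register job_E */7 -> active={job_B:*/14, job_C:*/12, job_E:*/7}
Op 5: unregister job_E -> active={job_B:*/14, job_C:*/12}
Op 6: register job_F */7 -> active={job_B:*/14, job_C:*/12, job_F:*/7}
Op 7: register job_B */9 -> active={job_B:*/9, job_C:*/12, job_F:*/7}
Op 8: register job_A */11 -> active={job_A:*/11, job_B:*/9, job_C:*/12, job_F:*/7}
Op 9: unregister job_F -> active={job_A:*/11, job_B:*/9, job_C:*/12}
Op 10: register job_B */17 -> active={job_A:*/11, job_B:*/17, job_C:*/12}
Op 11: register job_D */17 -> active={job_A:*/11, job_B:*/17, job_C:*/12, job_D:*/17}
  job_A: interval 11, next fire after T=203 is 209
  job_B: interval 17, next fire after T=203 is 204
  job_C: interval 12, next fire after T=203 is 204
  job_D: interval 17, next fire after T=203 is 204
Earliest fire time = 204 (job job_B)

Answer: 204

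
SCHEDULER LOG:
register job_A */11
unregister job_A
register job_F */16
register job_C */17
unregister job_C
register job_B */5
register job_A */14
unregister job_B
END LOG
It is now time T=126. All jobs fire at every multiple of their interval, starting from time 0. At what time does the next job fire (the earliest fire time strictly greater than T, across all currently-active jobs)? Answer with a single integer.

Answer: 128

Derivation:
Op 1: register job_A */11 -> active={job_A:*/11}
Op 2: unregister job_A -> active={}
Op 3: register job_F */16 -> active={job_F:*/16}
Op 4: register job_C */17 -> active={job_C:*/17, job_F:*/16}
Op 5: unregister job_C -> active={job_F:*/16}
Op 6: register job_B */5 -> active={job_B:*/5, job_F:*/16}
Op 7: register job_A */14 -> active={job_A:*/14, job_B:*/5, job_F:*/16}
Op 8: unregister job_B -> active={job_A:*/14, job_F:*/16}
  job_A: interval 14, next fire after T=126 is 140
  job_F: interval 16, next fire after T=126 is 128
Earliest fire time = 128 (job job_F)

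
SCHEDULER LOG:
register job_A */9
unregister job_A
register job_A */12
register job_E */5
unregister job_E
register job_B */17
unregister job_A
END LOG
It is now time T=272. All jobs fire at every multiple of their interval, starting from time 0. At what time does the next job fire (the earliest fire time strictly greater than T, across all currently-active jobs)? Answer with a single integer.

Op 1: register job_A */9 -> active={job_A:*/9}
Op 2: unregister job_A -> active={}
Op 3: register job_A */12 -> active={job_A:*/12}
Op 4: register job_E */5 -> active={job_A:*/12, job_E:*/5}
Op 5: unregister job_E -> active={job_A:*/12}
Op 6: register job_B */17 -> active={job_A:*/12, job_B:*/17}
Op 7: unregister job_A -> active={job_B:*/17}
  job_B: interval 17, next fire after T=272 is 289
Earliest fire time = 289 (job job_B)

Answer: 289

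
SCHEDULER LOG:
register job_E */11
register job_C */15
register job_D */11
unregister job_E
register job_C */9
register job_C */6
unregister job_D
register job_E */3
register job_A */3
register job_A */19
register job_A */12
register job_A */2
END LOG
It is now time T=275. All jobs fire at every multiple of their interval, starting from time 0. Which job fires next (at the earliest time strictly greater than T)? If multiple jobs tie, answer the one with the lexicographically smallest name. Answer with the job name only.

Answer: job_A

Derivation:
Op 1: register job_E */11 -> active={job_E:*/11}
Op 2: register job_C */15 -> active={job_C:*/15, job_E:*/11}
Op 3: register job_D */11 -> active={job_C:*/15, job_D:*/11, job_E:*/11}
Op 4: unregister job_E -> active={job_C:*/15, job_D:*/11}
Op 5: register job_C */9 -> active={job_C:*/9, job_D:*/11}
Op 6: register job_C */6 -> active={job_C:*/6, job_D:*/11}
Op 7: unregister job_D -> active={job_C:*/6}
Op 8: register job_E */3 -> active={job_C:*/6, job_E:*/3}
Op 9: register job_A */3 -> active={job_A:*/3, job_C:*/6, job_E:*/3}
Op 10: register job_A */19 -> active={job_A:*/19, job_C:*/6, job_E:*/3}
Op 11: register job_A */12 -> active={job_A:*/12, job_C:*/6, job_E:*/3}
Op 12: register job_A */2 -> active={job_A:*/2, job_C:*/6, job_E:*/3}
  job_A: interval 2, next fire after T=275 is 276
  job_C: interval 6, next fire after T=275 is 276
  job_E: interval 3, next fire after T=275 is 276
Earliest = 276, winner (lex tiebreak) = job_A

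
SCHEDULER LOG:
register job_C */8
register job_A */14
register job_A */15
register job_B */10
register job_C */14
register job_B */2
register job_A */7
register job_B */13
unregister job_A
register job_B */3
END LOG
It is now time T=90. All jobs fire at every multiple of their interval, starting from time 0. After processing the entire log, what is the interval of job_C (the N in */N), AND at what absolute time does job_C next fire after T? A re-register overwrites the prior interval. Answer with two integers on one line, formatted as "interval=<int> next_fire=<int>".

Op 1: register job_C */8 -> active={job_C:*/8}
Op 2: register job_A */14 -> active={job_A:*/14, job_C:*/8}
Op 3: register job_A */15 -> active={job_A:*/15, job_C:*/8}
Op 4: register job_B */10 -> active={job_A:*/15, job_B:*/10, job_C:*/8}
Op 5: register job_C */14 -> active={job_A:*/15, job_B:*/10, job_C:*/14}
Op 6: register job_B */2 -> active={job_A:*/15, job_B:*/2, job_C:*/14}
Op 7: register job_A */7 -> active={job_A:*/7, job_B:*/2, job_C:*/14}
Op 8: register job_B */13 -> active={job_A:*/7, job_B:*/13, job_C:*/14}
Op 9: unregister job_A -> active={job_B:*/13, job_C:*/14}
Op 10: register job_B */3 -> active={job_B:*/3, job_C:*/14}
Final interval of job_C = 14
Next fire of job_C after T=90: (90//14+1)*14 = 98

Answer: interval=14 next_fire=98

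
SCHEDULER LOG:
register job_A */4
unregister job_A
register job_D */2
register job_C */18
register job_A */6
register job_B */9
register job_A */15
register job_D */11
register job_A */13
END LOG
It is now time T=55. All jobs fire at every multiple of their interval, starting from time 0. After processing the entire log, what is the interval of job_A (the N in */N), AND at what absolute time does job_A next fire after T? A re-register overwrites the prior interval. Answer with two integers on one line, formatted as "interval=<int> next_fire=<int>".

Op 1: register job_A */4 -> active={job_A:*/4}
Op 2: unregister job_A -> active={}
Op 3: register job_D */2 -> active={job_D:*/2}
Op 4: register job_C */18 -> active={job_C:*/18, job_D:*/2}
Op 5: register job_A */6 -> active={job_A:*/6, job_C:*/18, job_D:*/2}
Op 6: register job_B */9 -> active={job_A:*/6, job_B:*/9, job_C:*/18, job_D:*/2}
Op 7: register job_A */15 -> active={job_A:*/15, job_B:*/9, job_C:*/18, job_D:*/2}
Op 8: register job_D */11 -> active={job_A:*/15, job_B:*/9, job_C:*/18, job_D:*/11}
Op 9: register job_A */13 -> active={job_A:*/13, job_B:*/9, job_C:*/18, job_D:*/11}
Final interval of job_A = 13
Next fire of job_A after T=55: (55//13+1)*13 = 65

Answer: interval=13 next_fire=65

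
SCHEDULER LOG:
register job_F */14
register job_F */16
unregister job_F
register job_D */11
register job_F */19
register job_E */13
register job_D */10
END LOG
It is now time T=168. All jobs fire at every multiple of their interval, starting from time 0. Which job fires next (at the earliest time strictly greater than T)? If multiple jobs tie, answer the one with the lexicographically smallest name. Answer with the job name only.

Answer: job_E

Derivation:
Op 1: register job_F */14 -> active={job_F:*/14}
Op 2: register job_F */16 -> active={job_F:*/16}
Op 3: unregister job_F -> active={}
Op 4: register job_D */11 -> active={job_D:*/11}
Op 5: register job_F */19 -> active={job_D:*/11, job_F:*/19}
Op 6: register job_E */13 -> active={job_D:*/11, job_E:*/13, job_F:*/19}
Op 7: register job_D */10 -> active={job_D:*/10, job_E:*/13, job_F:*/19}
  job_D: interval 10, next fire after T=168 is 170
  job_E: interval 13, next fire after T=168 is 169
  job_F: interval 19, next fire after T=168 is 171
Earliest = 169, winner (lex tiebreak) = job_E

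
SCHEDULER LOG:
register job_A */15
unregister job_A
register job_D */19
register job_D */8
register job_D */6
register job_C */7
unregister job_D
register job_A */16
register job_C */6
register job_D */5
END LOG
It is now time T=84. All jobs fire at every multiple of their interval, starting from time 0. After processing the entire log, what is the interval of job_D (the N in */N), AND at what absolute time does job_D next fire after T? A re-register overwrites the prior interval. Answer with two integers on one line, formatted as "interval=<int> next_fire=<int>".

Answer: interval=5 next_fire=85

Derivation:
Op 1: register job_A */15 -> active={job_A:*/15}
Op 2: unregister job_A -> active={}
Op 3: register job_D */19 -> active={job_D:*/19}
Op 4: register job_D */8 -> active={job_D:*/8}
Op 5: register job_D */6 -> active={job_D:*/6}
Op 6: register job_C */7 -> active={job_C:*/7, job_D:*/6}
Op 7: unregister job_D -> active={job_C:*/7}
Op 8: register job_A */16 -> active={job_A:*/16, job_C:*/7}
Op 9: register job_C */6 -> active={job_A:*/16, job_C:*/6}
Op 10: register job_D */5 -> active={job_A:*/16, job_C:*/6, job_D:*/5}
Final interval of job_D = 5
Next fire of job_D after T=84: (84//5+1)*5 = 85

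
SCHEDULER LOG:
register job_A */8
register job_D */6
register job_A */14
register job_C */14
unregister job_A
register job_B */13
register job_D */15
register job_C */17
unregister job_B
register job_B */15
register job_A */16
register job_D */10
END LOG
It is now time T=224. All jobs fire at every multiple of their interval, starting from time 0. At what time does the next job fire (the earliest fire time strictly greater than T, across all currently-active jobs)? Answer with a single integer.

Answer: 225

Derivation:
Op 1: register job_A */8 -> active={job_A:*/8}
Op 2: register job_D */6 -> active={job_A:*/8, job_D:*/6}
Op 3: register job_A */14 -> active={job_A:*/14, job_D:*/6}
Op 4: register job_C */14 -> active={job_A:*/14, job_C:*/14, job_D:*/6}
Op 5: unregister job_A -> active={job_C:*/14, job_D:*/6}
Op 6: register job_B */13 -> active={job_B:*/13, job_C:*/14, job_D:*/6}
Op 7: register job_D */15 -> active={job_B:*/13, job_C:*/14, job_D:*/15}
Op 8: register job_C */17 -> active={job_B:*/13, job_C:*/17, job_D:*/15}
Op 9: unregister job_B -> active={job_C:*/17, job_D:*/15}
Op 10: register job_B */15 -> active={job_B:*/15, job_C:*/17, job_D:*/15}
Op 11: register job_A */16 -> active={job_A:*/16, job_B:*/15, job_C:*/17, job_D:*/15}
Op 12: register job_D */10 -> active={job_A:*/16, job_B:*/15, job_C:*/17, job_D:*/10}
  job_A: interval 16, next fire after T=224 is 240
  job_B: interval 15, next fire after T=224 is 225
  job_C: interval 17, next fire after T=224 is 238
  job_D: interval 10, next fire after T=224 is 230
Earliest fire time = 225 (job job_B)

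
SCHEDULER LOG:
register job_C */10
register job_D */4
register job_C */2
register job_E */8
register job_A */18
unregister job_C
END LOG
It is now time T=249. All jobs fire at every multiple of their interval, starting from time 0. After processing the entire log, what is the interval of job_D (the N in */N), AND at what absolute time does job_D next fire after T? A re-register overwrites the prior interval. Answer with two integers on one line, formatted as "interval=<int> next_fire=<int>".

Answer: interval=4 next_fire=252

Derivation:
Op 1: register job_C */10 -> active={job_C:*/10}
Op 2: register job_D */4 -> active={job_C:*/10, job_D:*/4}
Op 3: register job_C */2 -> active={job_C:*/2, job_D:*/4}
Op 4: register job_E */8 -> active={job_C:*/2, job_D:*/4, job_E:*/8}
Op 5: register job_A */18 -> active={job_A:*/18, job_C:*/2, job_D:*/4, job_E:*/8}
Op 6: unregister job_C -> active={job_A:*/18, job_D:*/4, job_E:*/8}
Final interval of job_D = 4
Next fire of job_D after T=249: (249//4+1)*4 = 252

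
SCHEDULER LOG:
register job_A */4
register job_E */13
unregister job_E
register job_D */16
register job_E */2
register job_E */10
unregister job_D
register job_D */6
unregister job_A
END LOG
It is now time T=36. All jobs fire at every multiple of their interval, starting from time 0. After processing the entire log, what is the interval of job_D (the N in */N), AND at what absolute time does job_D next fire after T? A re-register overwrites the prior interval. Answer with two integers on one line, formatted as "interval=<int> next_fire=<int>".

Op 1: register job_A */4 -> active={job_A:*/4}
Op 2: register job_E */13 -> active={job_A:*/4, job_E:*/13}
Op 3: unregister job_E -> active={job_A:*/4}
Op 4: register job_D */16 -> active={job_A:*/4, job_D:*/16}
Op 5: register job_E */2 -> active={job_A:*/4, job_D:*/16, job_E:*/2}
Op 6: register job_E */10 -> active={job_A:*/4, job_D:*/16, job_E:*/10}
Op 7: unregister job_D -> active={job_A:*/4, job_E:*/10}
Op 8: register job_D */6 -> active={job_A:*/4, job_D:*/6, job_E:*/10}
Op 9: unregister job_A -> active={job_D:*/6, job_E:*/10}
Final interval of job_D = 6
Next fire of job_D after T=36: (36//6+1)*6 = 42

Answer: interval=6 next_fire=42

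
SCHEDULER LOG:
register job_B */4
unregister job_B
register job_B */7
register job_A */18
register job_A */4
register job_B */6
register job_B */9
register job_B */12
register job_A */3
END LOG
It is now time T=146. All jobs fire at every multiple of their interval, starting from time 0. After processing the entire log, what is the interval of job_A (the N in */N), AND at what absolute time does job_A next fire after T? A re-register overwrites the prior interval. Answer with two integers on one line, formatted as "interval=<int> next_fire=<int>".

Op 1: register job_B */4 -> active={job_B:*/4}
Op 2: unregister job_B -> active={}
Op 3: register job_B */7 -> active={job_B:*/7}
Op 4: register job_A */18 -> active={job_A:*/18, job_B:*/7}
Op 5: register job_A */4 -> active={job_A:*/4, job_B:*/7}
Op 6: register job_B */6 -> active={job_A:*/4, job_B:*/6}
Op 7: register job_B */9 -> active={job_A:*/4, job_B:*/9}
Op 8: register job_B */12 -> active={job_A:*/4, job_B:*/12}
Op 9: register job_A */3 -> active={job_A:*/3, job_B:*/12}
Final interval of job_A = 3
Next fire of job_A after T=146: (146//3+1)*3 = 147

Answer: interval=3 next_fire=147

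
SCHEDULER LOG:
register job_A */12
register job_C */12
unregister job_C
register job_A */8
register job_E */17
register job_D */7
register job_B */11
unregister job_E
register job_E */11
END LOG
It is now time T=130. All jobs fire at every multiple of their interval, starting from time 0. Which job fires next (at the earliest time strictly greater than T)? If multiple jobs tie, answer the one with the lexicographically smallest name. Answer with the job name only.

Op 1: register job_A */12 -> active={job_A:*/12}
Op 2: register job_C */12 -> active={job_A:*/12, job_C:*/12}
Op 3: unregister job_C -> active={job_A:*/12}
Op 4: register job_A */8 -> active={job_A:*/8}
Op 5: register job_E */17 -> active={job_A:*/8, job_E:*/17}
Op 6: register job_D */7 -> active={job_A:*/8, job_D:*/7, job_E:*/17}
Op 7: register job_B */11 -> active={job_A:*/8, job_B:*/11, job_D:*/7, job_E:*/17}
Op 8: unregister job_E -> active={job_A:*/8, job_B:*/11, job_D:*/7}
Op 9: register job_E */11 -> active={job_A:*/8, job_B:*/11, job_D:*/7, job_E:*/11}
  job_A: interval 8, next fire after T=130 is 136
  job_B: interval 11, next fire after T=130 is 132
  job_D: interval 7, next fire after T=130 is 133
  job_E: interval 11, next fire after T=130 is 132
Earliest = 132, winner (lex tiebreak) = job_B

Answer: job_B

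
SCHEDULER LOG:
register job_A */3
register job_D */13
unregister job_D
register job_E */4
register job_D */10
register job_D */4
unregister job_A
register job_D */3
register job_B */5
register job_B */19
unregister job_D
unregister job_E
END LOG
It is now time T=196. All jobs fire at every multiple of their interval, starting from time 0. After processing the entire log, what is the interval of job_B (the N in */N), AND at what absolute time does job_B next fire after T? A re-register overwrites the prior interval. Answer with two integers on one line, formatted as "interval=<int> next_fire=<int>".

Op 1: register job_A */3 -> active={job_A:*/3}
Op 2: register job_D */13 -> active={job_A:*/3, job_D:*/13}
Op 3: unregister job_D -> active={job_A:*/3}
Op 4: register job_E */4 -> active={job_A:*/3, job_E:*/4}
Op 5: register job_D */10 -> active={job_A:*/3, job_D:*/10, job_E:*/4}
Op 6: register job_D */4 -> active={job_A:*/3, job_D:*/4, job_E:*/4}
Op 7: unregister job_A -> active={job_D:*/4, job_E:*/4}
Op 8: register job_D */3 -> active={job_D:*/3, job_E:*/4}
Op 9: register job_B */5 -> active={job_B:*/5, job_D:*/3, job_E:*/4}
Op 10: register job_B */19 -> active={job_B:*/19, job_D:*/3, job_E:*/4}
Op 11: unregister job_D -> active={job_B:*/19, job_E:*/4}
Op 12: unregister job_E -> active={job_B:*/19}
Final interval of job_B = 19
Next fire of job_B after T=196: (196//19+1)*19 = 209

Answer: interval=19 next_fire=209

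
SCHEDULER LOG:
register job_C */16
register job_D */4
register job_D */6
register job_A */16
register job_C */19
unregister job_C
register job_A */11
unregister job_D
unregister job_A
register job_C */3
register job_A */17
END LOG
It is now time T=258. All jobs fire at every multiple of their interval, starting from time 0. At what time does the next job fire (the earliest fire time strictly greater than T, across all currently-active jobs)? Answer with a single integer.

Answer: 261

Derivation:
Op 1: register job_C */16 -> active={job_C:*/16}
Op 2: register job_D */4 -> active={job_C:*/16, job_D:*/4}
Op 3: register job_D */6 -> active={job_C:*/16, job_D:*/6}
Op 4: register job_A */16 -> active={job_A:*/16, job_C:*/16, job_D:*/6}
Op 5: register job_C */19 -> active={job_A:*/16, job_C:*/19, job_D:*/6}
Op 6: unregister job_C -> active={job_A:*/16, job_D:*/6}
Op 7: register job_A */11 -> active={job_A:*/11, job_D:*/6}
Op 8: unregister job_D -> active={job_A:*/11}
Op 9: unregister job_A -> active={}
Op 10: register job_C */3 -> active={job_C:*/3}
Op 11: register job_A */17 -> active={job_A:*/17, job_C:*/3}
  job_A: interval 17, next fire after T=258 is 272
  job_C: interval 3, next fire after T=258 is 261
Earliest fire time = 261 (job job_C)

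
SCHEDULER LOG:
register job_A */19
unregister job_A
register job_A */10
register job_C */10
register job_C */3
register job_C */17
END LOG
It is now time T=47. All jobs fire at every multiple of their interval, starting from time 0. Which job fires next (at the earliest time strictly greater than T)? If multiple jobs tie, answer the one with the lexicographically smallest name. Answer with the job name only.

Op 1: register job_A */19 -> active={job_A:*/19}
Op 2: unregister job_A -> active={}
Op 3: register job_A */10 -> active={job_A:*/10}
Op 4: register job_C */10 -> active={job_A:*/10, job_C:*/10}
Op 5: register job_C */3 -> active={job_A:*/10, job_C:*/3}
Op 6: register job_C */17 -> active={job_A:*/10, job_C:*/17}
  job_A: interval 10, next fire after T=47 is 50
  job_C: interval 17, next fire after T=47 is 51
Earliest = 50, winner (lex tiebreak) = job_A

Answer: job_A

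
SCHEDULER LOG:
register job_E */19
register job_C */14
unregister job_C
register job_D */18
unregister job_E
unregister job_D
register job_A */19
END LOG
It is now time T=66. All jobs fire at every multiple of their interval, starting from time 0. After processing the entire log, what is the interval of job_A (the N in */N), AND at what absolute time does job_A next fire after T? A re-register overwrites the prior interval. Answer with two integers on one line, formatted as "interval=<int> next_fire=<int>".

Answer: interval=19 next_fire=76

Derivation:
Op 1: register job_E */19 -> active={job_E:*/19}
Op 2: register job_C */14 -> active={job_C:*/14, job_E:*/19}
Op 3: unregister job_C -> active={job_E:*/19}
Op 4: register job_D */18 -> active={job_D:*/18, job_E:*/19}
Op 5: unregister job_E -> active={job_D:*/18}
Op 6: unregister job_D -> active={}
Op 7: register job_A */19 -> active={job_A:*/19}
Final interval of job_A = 19
Next fire of job_A after T=66: (66//19+1)*19 = 76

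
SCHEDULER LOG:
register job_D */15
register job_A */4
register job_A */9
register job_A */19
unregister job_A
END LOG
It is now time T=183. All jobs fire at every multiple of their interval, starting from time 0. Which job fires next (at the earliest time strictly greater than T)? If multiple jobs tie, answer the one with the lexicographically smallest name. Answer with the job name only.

Answer: job_D

Derivation:
Op 1: register job_D */15 -> active={job_D:*/15}
Op 2: register job_A */4 -> active={job_A:*/4, job_D:*/15}
Op 3: register job_A */9 -> active={job_A:*/9, job_D:*/15}
Op 4: register job_A */19 -> active={job_A:*/19, job_D:*/15}
Op 5: unregister job_A -> active={job_D:*/15}
  job_D: interval 15, next fire after T=183 is 195
Earliest = 195, winner (lex tiebreak) = job_D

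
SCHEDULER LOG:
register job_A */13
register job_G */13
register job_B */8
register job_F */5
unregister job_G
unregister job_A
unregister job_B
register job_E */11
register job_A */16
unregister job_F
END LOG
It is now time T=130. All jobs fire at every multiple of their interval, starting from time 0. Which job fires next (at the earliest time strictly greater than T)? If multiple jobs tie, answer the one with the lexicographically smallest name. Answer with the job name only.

Answer: job_E

Derivation:
Op 1: register job_A */13 -> active={job_A:*/13}
Op 2: register job_G */13 -> active={job_A:*/13, job_G:*/13}
Op 3: register job_B */8 -> active={job_A:*/13, job_B:*/8, job_G:*/13}
Op 4: register job_F */5 -> active={job_A:*/13, job_B:*/8, job_F:*/5, job_G:*/13}
Op 5: unregister job_G -> active={job_A:*/13, job_B:*/8, job_F:*/5}
Op 6: unregister job_A -> active={job_B:*/8, job_F:*/5}
Op 7: unregister job_B -> active={job_F:*/5}
Op 8: register job_E */11 -> active={job_E:*/11, job_F:*/5}
Op 9: register job_A */16 -> active={job_A:*/16, job_E:*/11, job_F:*/5}
Op 10: unregister job_F -> active={job_A:*/16, job_E:*/11}
  job_A: interval 16, next fire after T=130 is 144
  job_E: interval 11, next fire after T=130 is 132
Earliest = 132, winner (lex tiebreak) = job_E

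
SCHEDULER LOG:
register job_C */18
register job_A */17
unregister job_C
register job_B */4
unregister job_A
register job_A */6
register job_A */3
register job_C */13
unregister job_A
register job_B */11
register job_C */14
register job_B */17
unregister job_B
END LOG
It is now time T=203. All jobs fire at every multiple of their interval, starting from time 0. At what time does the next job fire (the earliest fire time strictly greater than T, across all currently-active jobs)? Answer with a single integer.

Op 1: register job_C */18 -> active={job_C:*/18}
Op 2: register job_A */17 -> active={job_A:*/17, job_C:*/18}
Op 3: unregister job_C -> active={job_A:*/17}
Op 4: register job_B */4 -> active={job_A:*/17, job_B:*/4}
Op 5: unregister job_A -> active={job_B:*/4}
Op 6: register job_A */6 -> active={job_A:*/6, job_B:*/4}
Op 7: register job_A */3 -> active={job_A:*/3, job_B:*/4}
Op 8: register job_C */13 -> active={job_A:*/3, job_B:*/4, job_C:*/13}
Op 9: unregister job_A -> active={job_B:*/4, job_C:*/13}
Op 10: register job_B */11 -> active={job_B:*/11, job_C:*/13}
Op 11: register job_C */14 -> active={job_B:*/11, job_C:*/14}
Op 12: register job_B */17 -> active={job_B:*/17, job_C:*/14}
Op 13: unregister job_B -> active={job_C:*/14}
  job_C: interval 14, next fire after T=203 is 210
Earliest fire time = 210 (job job_C)

Answer: 210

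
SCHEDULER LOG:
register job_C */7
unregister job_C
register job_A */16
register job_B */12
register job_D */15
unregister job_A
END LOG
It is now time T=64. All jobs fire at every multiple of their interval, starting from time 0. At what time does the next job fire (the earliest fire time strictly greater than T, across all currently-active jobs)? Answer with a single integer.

Answer: 72

Derivation:
Op 1: register job_C */7 -> active={job_C:*/7}
Op 2: unregister job_C -> active={}
Op 3: register job_A */16 -> active={job_A:*/16}
Op 4: register job_B */12 -> active={job_A:*/16, job_B:*/12}
Op 5: register job_D */15 -> active={job_A:*/16, job_B:*/12, job_D:*/15}
Op 6: unregister job_A -> active={job_B:*/12, job_D:*/15}
  job_B: interval 12, next fire after T=64 is 72
  job_D: interval 15, next fire after T=64 is 75
Earliest fire time = 72 (job job_B)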